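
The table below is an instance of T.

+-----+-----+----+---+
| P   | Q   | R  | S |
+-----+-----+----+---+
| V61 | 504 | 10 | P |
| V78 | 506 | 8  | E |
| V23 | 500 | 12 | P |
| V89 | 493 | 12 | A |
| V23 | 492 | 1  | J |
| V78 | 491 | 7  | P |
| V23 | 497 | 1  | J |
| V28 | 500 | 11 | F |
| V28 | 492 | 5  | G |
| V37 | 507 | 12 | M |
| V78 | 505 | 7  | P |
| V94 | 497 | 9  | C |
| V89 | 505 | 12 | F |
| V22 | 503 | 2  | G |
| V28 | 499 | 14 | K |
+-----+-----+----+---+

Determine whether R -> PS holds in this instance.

No

R=10: 1 row → {P,S} = (V61, P) ✓
R=8: 1 row → {P,S} = (V78, E) ✓
R=12: 4 rows → {P,S} takes values {(V23, P), (V89, A), (V37, M), (V89, F)} — violation
R=1: 2 rows → {P,S} = (V23, J), (V23, J) ✓
R=7: 2 rows → {P,S} = (V78, P), (V78, P) ✓
R=11: 1 row → {P,S} = (V28, F) ✓
R=5: 1 row → {P,S} = (V28, G) ✓
R=9: 1 row → {P,S} = (V94, C) ✓
R=2: 1 row → {P,S} = (V22, G) ✓
R=14: 1 row → {P,S} = (V28, K) ✓
Two rows agree on R but differ on PS, so R -> PS does not hold.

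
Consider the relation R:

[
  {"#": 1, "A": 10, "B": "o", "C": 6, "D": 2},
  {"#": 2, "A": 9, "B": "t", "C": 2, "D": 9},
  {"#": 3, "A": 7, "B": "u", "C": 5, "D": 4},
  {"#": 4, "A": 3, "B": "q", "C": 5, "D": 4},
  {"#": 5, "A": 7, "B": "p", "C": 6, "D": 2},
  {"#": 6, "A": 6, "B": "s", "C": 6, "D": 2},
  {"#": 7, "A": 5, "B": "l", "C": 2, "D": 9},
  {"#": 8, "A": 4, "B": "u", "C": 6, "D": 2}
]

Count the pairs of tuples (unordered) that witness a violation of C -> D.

C=6: all 4 rows agree on D — 0 pairs.
C=2: all 2 rows agree on D — 0 pairs.
C=5: all 2 rows agree on D — 0 pairs.

0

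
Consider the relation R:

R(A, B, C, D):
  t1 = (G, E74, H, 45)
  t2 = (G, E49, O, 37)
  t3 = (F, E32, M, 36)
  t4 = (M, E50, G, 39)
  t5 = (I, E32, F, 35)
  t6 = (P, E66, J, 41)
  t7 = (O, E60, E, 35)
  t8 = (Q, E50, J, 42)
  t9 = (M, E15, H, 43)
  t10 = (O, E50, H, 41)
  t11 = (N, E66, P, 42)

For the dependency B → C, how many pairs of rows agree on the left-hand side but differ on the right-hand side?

5

B=E32: violating pairs (3,5) — 1 pair.
B=E50: violating pairs (4,8), (4,10), (8,10) — 3 pairs.
B=E66: violating pairs (6,11) — 1 pair.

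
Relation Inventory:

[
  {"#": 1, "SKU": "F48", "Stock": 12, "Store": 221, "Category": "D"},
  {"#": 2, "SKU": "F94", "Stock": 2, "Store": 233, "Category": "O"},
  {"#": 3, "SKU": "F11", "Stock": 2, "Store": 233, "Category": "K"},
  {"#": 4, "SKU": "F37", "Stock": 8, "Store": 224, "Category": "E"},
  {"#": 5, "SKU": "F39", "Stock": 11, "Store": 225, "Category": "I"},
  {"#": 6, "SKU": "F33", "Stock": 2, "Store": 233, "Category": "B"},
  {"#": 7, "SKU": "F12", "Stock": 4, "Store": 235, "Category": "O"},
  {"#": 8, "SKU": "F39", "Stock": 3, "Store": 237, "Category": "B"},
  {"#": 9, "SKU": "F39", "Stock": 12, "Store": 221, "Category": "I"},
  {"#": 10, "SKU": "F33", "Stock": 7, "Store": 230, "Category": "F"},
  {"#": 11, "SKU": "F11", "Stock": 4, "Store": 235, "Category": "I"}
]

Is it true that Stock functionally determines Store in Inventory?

Stock=12: rows 1, 9 → Store = 221, 221 ✓
Stock=2: rows 2, 3, 6 → Store = 233, 233, 233 ✓
Stock=8: row 4 → Store = 224 ✓
Stock=11: row 5 → Store = 225 ✓
Stock=4: rows 7, 11 → Store = 235, 235 ✓
Stock=3: row 8 → Store = 237 ✓
Stock=7: row 10 → Store = 230 ✓
Every Stock value is associated with a single Store value, so Stock → Store holds.

Yes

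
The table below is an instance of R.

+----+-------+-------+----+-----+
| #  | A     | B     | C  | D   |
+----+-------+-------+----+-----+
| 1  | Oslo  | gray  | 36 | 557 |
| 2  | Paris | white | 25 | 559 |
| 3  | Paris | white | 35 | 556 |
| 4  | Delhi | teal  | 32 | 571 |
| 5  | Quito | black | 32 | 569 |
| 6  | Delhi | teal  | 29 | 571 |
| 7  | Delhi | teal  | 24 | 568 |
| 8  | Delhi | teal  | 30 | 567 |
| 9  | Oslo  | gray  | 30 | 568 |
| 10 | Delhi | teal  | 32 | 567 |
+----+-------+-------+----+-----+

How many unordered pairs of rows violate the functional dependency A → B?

A=Oslo: all 2 rows agree on B — 0 pairs.
A=Paris: all 2 rows agree on B — 0 pairs.
A=Delhi: all 5 rows agree on B — 0 pairs.

0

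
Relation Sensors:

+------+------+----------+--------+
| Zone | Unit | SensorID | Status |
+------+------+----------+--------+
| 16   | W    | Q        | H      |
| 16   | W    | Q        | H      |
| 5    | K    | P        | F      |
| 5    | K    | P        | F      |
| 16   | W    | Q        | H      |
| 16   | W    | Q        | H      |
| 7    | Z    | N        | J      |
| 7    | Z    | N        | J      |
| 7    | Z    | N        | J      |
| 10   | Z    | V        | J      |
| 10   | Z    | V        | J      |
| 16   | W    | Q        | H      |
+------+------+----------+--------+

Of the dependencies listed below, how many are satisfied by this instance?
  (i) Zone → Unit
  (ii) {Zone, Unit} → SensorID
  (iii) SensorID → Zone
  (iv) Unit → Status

4

(i) Zone → Unit: every LHS value maps to a single RHS value — holds.
(ii) {Zone, Unit} → SensorID: every LHS value maps to a single RHS value — holds.
(iii) SensorID → Zone: every LHS value maps to a single RHS value — holds.
(iv) Unit → Status: every LHS value maps to a single RHS value — holds.
4 of the 4 dependencies hold.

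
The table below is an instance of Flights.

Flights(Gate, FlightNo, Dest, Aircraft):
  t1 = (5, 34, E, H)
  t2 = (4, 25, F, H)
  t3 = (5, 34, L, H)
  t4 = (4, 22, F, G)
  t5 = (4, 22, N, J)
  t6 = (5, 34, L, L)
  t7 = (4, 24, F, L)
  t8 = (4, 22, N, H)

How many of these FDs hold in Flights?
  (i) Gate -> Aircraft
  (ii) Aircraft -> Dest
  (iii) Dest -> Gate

1

(i) Gate -> Aircraft: Gate=5: rows 1, 3, 6 → Aircraft takes values {H, L} — violation; Gate=4: rows 2, 4, 5, 7, 8 → Aircraft takes values {H, G, J, L} — violation — fails.
(ii) Aircraft -> Dest: Aircraft=H: rows 1, 2, 3, 8 → Dest takes values {E, F, L, N} — violation; Aircraft=L: rows 6, 7 → Dest takes values {L, F} — violation — fails.
(iii) Dest -> Gate: every LHS value maps to a single RHS value — holds.
1 of the 3 dependencies holds.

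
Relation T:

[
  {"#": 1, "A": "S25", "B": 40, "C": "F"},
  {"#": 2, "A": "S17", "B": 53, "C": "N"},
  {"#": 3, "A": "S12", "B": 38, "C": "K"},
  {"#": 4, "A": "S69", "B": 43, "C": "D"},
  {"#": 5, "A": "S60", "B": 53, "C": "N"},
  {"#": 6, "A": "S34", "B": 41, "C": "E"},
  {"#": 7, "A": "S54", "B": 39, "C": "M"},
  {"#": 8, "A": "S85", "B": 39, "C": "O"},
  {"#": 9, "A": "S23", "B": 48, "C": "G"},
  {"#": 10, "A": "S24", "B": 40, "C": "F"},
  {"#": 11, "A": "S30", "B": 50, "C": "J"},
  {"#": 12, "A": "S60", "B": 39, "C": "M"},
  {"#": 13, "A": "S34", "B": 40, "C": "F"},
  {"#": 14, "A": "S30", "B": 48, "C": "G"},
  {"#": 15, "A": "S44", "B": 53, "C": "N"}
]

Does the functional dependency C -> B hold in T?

C=F: rows 1, 10, 13 → B = 40, 40, 40 ✓
C=N: rows 2, 5, 15 → B = 53, 53, 53 ✓
C=K: row 3 → B = 38 ✓
C=D: row 4 → B = 43 ✓
C=E: row 6 → B = 41 ✓
C=M: rows 7, 12 → B = 39, 39 ✓
C=O: row 8 → B = 39 ✓
C=G: rows 9, 14 → B = 48, 48 ✓
C=J: row 11 → B = 50 ✓
Every C value is associated with a single B value, so C -> B holds.

Yes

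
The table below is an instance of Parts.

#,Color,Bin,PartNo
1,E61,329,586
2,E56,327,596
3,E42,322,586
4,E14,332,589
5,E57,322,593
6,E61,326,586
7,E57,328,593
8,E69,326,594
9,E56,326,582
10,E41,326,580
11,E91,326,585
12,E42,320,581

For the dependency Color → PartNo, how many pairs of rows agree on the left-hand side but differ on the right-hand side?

Color=E61: all 2 rows agree on PartNo — 0 pairs.
Color=E56: violating pairs (2,9) — 1 pair.
Color=E42: violating pairs (3,12) — 1 pair.
Color=E57: all 2 rows agree on PartNo — 0 pairs.

2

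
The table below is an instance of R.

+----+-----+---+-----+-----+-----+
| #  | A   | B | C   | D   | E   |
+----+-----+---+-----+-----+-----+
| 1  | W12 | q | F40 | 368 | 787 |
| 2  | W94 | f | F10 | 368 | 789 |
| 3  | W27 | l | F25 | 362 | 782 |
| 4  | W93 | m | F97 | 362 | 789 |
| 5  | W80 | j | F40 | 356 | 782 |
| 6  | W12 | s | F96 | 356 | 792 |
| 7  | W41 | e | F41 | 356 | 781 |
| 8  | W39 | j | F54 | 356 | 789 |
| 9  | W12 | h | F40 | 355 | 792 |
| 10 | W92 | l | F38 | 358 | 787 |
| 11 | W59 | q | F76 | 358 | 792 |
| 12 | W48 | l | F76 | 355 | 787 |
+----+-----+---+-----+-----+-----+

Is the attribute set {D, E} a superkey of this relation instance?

All 12 rows have distinct {D, E} values, so {D, E} → (all attributes) holds and {D, E} is a superkey.

Yes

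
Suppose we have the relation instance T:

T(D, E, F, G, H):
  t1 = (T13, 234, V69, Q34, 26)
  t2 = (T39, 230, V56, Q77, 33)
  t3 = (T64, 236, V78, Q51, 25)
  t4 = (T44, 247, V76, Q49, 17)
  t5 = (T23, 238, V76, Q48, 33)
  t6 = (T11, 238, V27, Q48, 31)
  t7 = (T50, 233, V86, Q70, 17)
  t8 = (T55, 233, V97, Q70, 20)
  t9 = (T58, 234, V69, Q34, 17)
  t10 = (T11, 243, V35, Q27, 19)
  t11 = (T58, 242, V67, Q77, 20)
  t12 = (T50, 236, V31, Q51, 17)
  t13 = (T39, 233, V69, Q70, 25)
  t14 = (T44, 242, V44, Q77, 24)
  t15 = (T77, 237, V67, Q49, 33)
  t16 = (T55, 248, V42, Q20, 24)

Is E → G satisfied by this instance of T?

Yes

E=234: rows 1, 9 → G = Q34, Q34 ✓
E=230: row 2 → G = Q77 ✓
E=236: rows 3, 12 → G = Q51, Q51 ✓
E=247: row 4 → G = Q49 ✓
E=238: rows 5, 6 → G = Q48, Q48 ✓
E=233: rows 7, 8, 13 → G = Q70, Q70, Q70 ✓
E=243: row 10 → G = Q27 ✓
E=242: rows 11, 14 → G = Q77, Q77 ✓
E=237: row 15 → G = Q49 ✓
E=248: row 16 → G = Q20 ✓
Every E value is associated with a single G value, so E → G holds.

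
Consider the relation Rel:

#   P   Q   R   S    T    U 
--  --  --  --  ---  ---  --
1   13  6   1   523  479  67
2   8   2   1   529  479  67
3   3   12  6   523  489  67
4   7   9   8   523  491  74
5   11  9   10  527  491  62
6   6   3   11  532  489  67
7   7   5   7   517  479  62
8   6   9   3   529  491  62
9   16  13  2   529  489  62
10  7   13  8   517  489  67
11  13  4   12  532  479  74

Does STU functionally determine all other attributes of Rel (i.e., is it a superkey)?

All 11 rows have distinct STU values, so STU → (all attributes) holds and STU is a superkey.

Yes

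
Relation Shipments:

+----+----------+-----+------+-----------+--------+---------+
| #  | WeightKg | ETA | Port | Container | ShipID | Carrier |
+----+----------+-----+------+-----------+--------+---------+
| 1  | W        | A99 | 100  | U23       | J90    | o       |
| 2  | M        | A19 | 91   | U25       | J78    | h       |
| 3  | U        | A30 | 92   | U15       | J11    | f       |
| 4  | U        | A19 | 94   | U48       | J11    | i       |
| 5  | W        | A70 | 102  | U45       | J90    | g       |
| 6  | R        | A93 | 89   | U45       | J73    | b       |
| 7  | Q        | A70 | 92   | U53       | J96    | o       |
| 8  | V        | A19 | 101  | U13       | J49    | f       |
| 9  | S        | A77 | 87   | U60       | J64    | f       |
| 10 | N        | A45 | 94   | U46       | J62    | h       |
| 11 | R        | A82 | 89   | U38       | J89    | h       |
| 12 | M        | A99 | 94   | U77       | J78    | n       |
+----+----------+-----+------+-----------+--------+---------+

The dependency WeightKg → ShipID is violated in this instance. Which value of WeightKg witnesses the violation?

R

WeightKg=W: rows 1, 5 → ShipID = J90, J90 ✓
WeightKg=M: rows 2, 12 → ShipID = J78, J78 ✓
WeightKg=U: rows 3, 4 → ShipID = J11, J11 ✓
WeightKg=R: rows 6, 11 → ShipID takes values {J73, J89} — violation
WeightKg=Q: row 7 → ShipID = J96 ✓
WeightKg=V: row 8 → ShipID = J49 ✓
WeightKg=S: row 9 → ShipID = J64 ✓
WeightKg=N: row 10 → ShipID = J62 ✓
The only WeightKg value with inconsistent ShipID is WeightKg=R.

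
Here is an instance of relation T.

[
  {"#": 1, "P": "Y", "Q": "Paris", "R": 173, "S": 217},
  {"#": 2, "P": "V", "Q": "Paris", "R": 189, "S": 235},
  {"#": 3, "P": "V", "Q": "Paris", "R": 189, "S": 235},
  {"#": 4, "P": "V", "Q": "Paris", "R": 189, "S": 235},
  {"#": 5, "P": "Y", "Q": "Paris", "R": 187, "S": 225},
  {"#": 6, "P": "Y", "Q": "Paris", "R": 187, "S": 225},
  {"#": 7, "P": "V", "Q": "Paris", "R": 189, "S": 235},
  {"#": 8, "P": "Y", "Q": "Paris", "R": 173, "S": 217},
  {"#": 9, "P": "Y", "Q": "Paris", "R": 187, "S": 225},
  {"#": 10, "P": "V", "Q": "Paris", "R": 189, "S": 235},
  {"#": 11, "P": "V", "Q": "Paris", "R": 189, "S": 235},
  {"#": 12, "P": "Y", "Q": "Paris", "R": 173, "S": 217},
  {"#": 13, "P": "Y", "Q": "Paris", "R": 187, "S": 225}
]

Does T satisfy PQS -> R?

(P=Y, Q=Paris, S=217): rows 1, 8, 12 → R = 173, 173, 173 ✓
(P=V, Q=Paris, S=235): rows 2, 3, 4, 7, 10, 11 → R = 189, 189, 189, 189, 189, 189 ✓
(P=Y, Q=Paris, S=225): rows 5, 6, 9, 13 → R = 187, 187, 187, 187 ✓
Every PQS value is associated with a single R value, so PQS -> R holds.

Yes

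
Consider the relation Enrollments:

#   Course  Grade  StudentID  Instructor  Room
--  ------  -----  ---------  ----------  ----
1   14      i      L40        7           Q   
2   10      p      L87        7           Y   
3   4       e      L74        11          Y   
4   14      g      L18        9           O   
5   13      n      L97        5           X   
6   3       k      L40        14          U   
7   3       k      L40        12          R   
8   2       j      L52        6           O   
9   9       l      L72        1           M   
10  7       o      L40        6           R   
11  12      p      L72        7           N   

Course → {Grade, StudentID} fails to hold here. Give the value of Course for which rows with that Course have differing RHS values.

Course=14: rows 1, 4 → {Grade,StudentID} takes values {(i, L40), (g, L18)} — violation
Course=10: row 2 → {Grade,StudentID} = (p, L87) ✓
Course=4: row 3 → {Grade,StudentID} = (e, L74) ✓
Course=13: row 5 → {Grade,StudentID} = (n, L97) ✓
Course=3: rows 6, 7 → {Grade,StudentID} = (k, L40), (k, L40) ✓
Course=2: row 8 → {Grade,StudentID} = (j, L52) ✓
Course=9: row 9 → {Grade,StudentID} = (l, L72) ✓
Course=7: row 10 → {Grade,StudentID} = (o, L40) ✓
Course=12: row 11 → {Grade,StudentID} = (p, L72) ✓
The only Course value with inconsistent RHS is Course=14.

14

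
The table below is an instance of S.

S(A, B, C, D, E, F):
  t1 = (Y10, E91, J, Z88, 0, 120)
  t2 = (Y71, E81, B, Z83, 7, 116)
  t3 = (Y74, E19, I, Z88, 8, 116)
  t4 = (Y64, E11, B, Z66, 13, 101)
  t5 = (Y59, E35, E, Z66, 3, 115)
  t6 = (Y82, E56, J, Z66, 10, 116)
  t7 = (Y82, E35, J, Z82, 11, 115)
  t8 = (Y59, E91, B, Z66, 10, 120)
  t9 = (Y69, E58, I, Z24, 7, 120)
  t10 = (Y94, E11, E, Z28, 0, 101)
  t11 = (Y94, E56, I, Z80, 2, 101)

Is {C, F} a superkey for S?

Yes

All 11 rows have distinct {C, F} values, so {C, F} → (all attributes) holds and {C, F} is a superkey.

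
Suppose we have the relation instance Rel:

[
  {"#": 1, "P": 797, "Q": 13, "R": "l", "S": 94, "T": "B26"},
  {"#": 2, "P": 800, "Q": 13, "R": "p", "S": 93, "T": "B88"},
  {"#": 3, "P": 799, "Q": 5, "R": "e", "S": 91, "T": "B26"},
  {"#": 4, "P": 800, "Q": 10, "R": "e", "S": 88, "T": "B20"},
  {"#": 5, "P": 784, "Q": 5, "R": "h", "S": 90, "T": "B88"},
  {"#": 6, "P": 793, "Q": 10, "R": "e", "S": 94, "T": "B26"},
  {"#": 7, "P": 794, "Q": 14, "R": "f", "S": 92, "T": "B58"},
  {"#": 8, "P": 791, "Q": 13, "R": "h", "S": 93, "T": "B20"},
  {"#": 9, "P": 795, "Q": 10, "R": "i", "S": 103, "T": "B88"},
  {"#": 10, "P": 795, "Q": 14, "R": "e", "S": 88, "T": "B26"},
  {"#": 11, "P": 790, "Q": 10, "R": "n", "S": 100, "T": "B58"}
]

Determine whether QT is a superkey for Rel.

Yes

All 11 rows have distinct QT values, so QT → (all attributes) holds and QT is a superkey.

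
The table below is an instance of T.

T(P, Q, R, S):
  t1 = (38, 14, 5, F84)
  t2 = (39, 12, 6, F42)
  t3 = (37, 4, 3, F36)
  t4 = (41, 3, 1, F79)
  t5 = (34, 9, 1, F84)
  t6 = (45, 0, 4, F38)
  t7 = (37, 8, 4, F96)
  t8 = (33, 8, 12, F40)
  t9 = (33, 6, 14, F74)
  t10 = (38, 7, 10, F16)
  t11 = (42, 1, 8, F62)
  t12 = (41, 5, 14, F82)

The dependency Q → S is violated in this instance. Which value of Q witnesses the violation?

Q=14: row 1 → S = F84 ✓
Q=12: row 2 → S = F42 ✓
Q=4: row 3 → S = F36 ✓
Q=3: row 4 → S = F79 ✓
Q=9: row 5 → S = F84 ✓
Q=0: row 6 → S = F38 ✓
Q=8: rows 7, 8 → S takes values {F96, F40} — violation
Q=6: row 9 → S = F74 ✓
Q=7: row 10 → S = F16 ✓
Q=1: row 11 → S = F62 ✓
Q=5: row 12 → S = F82 ✓
The only Q value with inconsistent S is Q=8.

8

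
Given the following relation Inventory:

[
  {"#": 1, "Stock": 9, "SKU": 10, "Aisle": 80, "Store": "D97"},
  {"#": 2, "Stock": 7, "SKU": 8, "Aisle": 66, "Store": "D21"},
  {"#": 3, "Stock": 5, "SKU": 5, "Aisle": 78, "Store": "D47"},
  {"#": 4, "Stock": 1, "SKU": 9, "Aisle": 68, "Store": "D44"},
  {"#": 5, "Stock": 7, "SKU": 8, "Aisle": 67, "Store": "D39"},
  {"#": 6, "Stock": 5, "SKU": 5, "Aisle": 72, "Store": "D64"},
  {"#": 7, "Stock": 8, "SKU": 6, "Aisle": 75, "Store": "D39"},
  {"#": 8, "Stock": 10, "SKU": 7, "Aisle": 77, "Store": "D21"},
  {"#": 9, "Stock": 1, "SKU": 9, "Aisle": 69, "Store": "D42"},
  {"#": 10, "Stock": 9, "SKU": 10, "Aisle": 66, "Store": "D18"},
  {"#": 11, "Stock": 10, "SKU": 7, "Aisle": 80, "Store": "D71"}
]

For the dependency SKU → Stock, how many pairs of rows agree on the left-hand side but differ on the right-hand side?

SKU=10: all 2 rows agree on Stock — 0 pairs.
SKU=8: all 2 rows agree on Stock — 0 pairs.
SKU=5: all 2 rows agree on Stock — 0 pairs.
SKU=9: all 2 rows agree on Stock — 0 pairs.
SKU=7: all 2 rows agree on Stock — 0 pairs.

0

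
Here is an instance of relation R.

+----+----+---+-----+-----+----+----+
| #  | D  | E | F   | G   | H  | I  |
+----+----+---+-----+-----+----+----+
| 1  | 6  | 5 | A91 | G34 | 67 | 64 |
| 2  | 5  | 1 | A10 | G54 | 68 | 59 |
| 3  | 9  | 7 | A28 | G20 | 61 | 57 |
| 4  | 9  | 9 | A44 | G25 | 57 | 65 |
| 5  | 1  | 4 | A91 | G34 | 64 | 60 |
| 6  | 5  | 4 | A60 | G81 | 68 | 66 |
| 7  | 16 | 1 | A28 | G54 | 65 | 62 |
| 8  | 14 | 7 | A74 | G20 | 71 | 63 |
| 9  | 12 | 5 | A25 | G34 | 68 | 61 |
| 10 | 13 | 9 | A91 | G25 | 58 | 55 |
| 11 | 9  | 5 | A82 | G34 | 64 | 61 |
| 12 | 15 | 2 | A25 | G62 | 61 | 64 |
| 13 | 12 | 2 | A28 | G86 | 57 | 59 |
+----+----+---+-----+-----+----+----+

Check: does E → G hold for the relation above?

No

E=5: rows 1, 9, 11 → G = G34, G34, G34 ✓
E=1: rows 2, 7 → G = G54, G54 ✓
E=7: rows 3, 8 → G = G20, G20 ✓
E=9: rows 4, 10 → G = G25, G25 ✓
E=4: rows 5, 6 → G takes values {G34, G81} — violation
E=2: rows 12, 13 → G takes values {G62, G86} — violation
Two rows agree on E but differ on G, so E → G does not hold.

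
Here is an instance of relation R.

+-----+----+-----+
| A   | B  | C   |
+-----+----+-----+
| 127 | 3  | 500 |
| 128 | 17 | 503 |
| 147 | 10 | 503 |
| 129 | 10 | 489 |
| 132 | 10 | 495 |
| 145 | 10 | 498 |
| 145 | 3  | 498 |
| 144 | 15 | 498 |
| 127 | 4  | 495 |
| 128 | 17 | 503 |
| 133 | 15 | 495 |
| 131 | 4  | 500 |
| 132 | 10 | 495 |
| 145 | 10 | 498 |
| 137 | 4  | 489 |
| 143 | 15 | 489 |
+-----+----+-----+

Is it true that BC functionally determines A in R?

(B=3, C=500): 1 row → A = 127 ✓
(B=17, C=503): 2 rows → A = 128, 128 ✓
(B=10, C=503): 1 row → A = 147 ✓
(B=10, C=489): 1 row → A = 129 ✓
(B=10, C=495): 2 rows → A = 132, 132 ✓
(B=10, C=498): 2 rows → A = 145, 145 ✓
(B=3, C=498): 1 row → A = 145 ✓
(B=15, C=498): 1 row → A = 144 ✓
(B=4, C=495): 1 row → A = 127 ✓
(B=15, C=495): 1 row → A = 133 ✓
(B=4, C=500): 1 row → A = 131 ✓
(B=4, C=489): 1 row → A = 137 ✓
(B=15, C=489): 1 row → A = 143 ✓
Every BC value is associated with a single A value, so BC -> A holds.

Yes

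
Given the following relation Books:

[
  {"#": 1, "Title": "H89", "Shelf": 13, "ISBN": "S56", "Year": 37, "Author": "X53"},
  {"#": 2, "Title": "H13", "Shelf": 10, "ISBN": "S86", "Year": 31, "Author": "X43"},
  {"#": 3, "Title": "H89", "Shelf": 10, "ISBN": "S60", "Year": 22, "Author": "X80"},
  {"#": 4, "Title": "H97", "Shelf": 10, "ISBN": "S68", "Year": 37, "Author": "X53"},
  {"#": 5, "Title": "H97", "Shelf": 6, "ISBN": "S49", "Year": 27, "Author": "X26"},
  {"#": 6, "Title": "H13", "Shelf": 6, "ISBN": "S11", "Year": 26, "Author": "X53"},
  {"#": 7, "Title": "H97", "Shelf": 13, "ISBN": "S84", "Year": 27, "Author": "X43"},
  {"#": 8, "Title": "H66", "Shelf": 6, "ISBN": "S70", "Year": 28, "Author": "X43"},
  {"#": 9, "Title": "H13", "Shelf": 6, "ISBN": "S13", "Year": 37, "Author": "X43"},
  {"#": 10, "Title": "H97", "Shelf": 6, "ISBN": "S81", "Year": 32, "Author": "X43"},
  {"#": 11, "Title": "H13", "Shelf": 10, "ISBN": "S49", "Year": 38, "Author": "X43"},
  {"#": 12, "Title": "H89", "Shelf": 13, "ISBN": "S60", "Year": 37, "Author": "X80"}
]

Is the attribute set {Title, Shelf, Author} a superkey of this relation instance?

No

Rows 2 and 11 have the same {Title, Shelf, Author} value (Title=H13, Shelf=10, Author=X43) but are distinct tuples, so {Title, Shelf, Author} does not determine every attribute — not a superkey.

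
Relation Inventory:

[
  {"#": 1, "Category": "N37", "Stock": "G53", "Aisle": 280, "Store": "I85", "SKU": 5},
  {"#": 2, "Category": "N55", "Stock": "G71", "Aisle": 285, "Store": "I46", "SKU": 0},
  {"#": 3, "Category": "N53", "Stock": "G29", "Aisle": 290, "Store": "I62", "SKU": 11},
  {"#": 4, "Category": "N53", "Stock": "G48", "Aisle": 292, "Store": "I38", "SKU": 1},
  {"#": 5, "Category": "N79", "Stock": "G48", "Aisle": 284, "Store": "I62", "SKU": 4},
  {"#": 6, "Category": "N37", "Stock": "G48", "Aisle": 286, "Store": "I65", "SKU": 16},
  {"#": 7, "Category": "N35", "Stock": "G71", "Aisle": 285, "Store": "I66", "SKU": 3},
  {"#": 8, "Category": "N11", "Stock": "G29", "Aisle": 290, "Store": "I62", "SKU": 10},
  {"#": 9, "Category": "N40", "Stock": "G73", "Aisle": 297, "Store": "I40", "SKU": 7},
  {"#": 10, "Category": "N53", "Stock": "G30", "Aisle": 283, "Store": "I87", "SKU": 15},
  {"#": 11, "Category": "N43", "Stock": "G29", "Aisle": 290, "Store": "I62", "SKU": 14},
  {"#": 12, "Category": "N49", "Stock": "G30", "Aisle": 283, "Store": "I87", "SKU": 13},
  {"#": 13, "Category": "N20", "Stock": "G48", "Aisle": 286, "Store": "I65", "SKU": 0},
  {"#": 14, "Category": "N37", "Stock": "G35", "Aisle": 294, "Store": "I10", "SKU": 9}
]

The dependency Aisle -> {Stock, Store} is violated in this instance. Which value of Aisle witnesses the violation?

Aisle=280: row 1 → {Stock,Store} = (G53, I85) ✓
Aisle=285: rows 2, 7 → {Stock,Store} takes values {(G71, I46), (G71, I66)} — violation
Aisle=290: rows 3, 8, 11 → {Stock,Store} = (G29, I62), (G29, I62), (G29, I62) ✓
Aisle=292: row 4 → {Stock,Store} = (G48, I38) ✓
Aisle=284: row 5 → {Stock,Store} = (G48, I62) ✓
Aisle=286: rows 6, 13 → {Stock,Store} = (G48, I65), (G48, I65) ✓
Aisle=297: row 9 → {Stock,Store} = (G73, I40) ✓
Aisle=283: rows 10, 12 → {Stock,Store} = (G30, I87), (G30, I87) ✓
Aisle=294: row 14 → {Stock,Store} = (G35, I10) ✓
The only Aisle value with inconsistent RHS is Aisle=285.

285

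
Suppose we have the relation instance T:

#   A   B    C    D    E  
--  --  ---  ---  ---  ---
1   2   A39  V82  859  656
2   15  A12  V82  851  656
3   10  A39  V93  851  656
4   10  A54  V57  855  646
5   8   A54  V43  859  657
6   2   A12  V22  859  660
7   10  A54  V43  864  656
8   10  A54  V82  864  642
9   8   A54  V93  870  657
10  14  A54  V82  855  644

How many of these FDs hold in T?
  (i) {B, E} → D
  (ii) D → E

0

(i) {B, E} → D: (B=A39, E=656): rows 1, 3 → D takes values {859, 851} — violation; (B=A54, E=657): rows 5, 9 → D takes values {859, 870} — violation — fails.
(ii) D → E: D=859: rows 1, 5, 6 → E takes values {656, 657, 660} — violation; D=855: rows 4, 10 → E takes values {646, 644} — violation; D=864: rows 7, 8 → E takes values {656, 642} — violation — fails.
None of the 2 dependencies hold.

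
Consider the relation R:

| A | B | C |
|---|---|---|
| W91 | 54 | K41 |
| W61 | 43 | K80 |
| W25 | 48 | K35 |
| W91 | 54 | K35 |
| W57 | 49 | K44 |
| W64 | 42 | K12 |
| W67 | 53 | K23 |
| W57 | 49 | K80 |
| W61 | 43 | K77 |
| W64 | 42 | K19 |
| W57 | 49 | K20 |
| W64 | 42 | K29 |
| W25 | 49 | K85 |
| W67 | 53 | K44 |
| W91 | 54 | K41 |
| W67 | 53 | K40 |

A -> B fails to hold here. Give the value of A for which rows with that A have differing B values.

A=W91: 3 rows → B = 54, 54, 54 ✓
A=W61: 2 rows → B = 43, 43 ✓
A=W25: 2 rows → B takes values {48, 49} — violation
A=W57: 3 rows → B = 49, 49, 49 ✓
A=W64: 3 rows → B = 42, 42, 42 ✓
A=W67: 3 rows → B = 53, 53, 53 ✓
The only A value with inconsistent B is A=W25.

W25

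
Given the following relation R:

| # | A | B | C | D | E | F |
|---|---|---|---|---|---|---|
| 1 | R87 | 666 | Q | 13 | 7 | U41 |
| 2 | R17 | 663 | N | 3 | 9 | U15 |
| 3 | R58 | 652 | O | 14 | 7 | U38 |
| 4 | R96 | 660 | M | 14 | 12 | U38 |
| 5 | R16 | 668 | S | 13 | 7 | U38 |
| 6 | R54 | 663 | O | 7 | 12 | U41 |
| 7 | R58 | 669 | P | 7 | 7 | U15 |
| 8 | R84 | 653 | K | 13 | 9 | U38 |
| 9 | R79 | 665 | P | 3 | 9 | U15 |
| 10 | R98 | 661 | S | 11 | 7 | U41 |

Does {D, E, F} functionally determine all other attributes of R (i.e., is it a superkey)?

No

Rows 2 and 9 have the same {D, E, F} value (D=3, E=9, F=U15) but are distinct tuples, so {D, E, F} does not determine every attribute — not a superkey.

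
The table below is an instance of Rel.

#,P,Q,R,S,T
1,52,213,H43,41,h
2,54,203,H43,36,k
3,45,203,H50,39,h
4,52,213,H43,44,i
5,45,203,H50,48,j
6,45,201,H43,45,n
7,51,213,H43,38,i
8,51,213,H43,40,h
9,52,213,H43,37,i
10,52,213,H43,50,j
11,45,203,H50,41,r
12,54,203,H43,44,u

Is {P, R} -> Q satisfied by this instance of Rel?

Yes

(P=52, R=H43): rows 1, 4, 9, 10 → Q = 213, 213, 213, 213 ✓
(P=54, R=H43): rows 2, 12 → Q = 203, 203 ✓
(P=45, R=H50): rows 3, 5, 11 → Q = 203, 203, 203 ✓
(P=45, R=H43): row 6 → Q = 201 ✓
(P=51, R=H43): rows 7, 8 → Q = 213, 213 ✓
Every {P, R} value is associated with a single Q value, so {P, R} -> Q holds.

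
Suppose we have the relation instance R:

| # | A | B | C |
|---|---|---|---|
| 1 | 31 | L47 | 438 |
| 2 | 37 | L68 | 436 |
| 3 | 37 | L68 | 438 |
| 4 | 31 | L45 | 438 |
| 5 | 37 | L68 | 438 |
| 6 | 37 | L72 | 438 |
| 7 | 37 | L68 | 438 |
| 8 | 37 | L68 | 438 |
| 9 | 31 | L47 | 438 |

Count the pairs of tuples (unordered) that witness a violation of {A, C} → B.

(A=31, C=438): violating pairs (1,4), (4,9) — 2 pairs.
(A=37, C=438): violating pairs (3,6), (5,6), (6,7), (6,8) — 4 pairs.

6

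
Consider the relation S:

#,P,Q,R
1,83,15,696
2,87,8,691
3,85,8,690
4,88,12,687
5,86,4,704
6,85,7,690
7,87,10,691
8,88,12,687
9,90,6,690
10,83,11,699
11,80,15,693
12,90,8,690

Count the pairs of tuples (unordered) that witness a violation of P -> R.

P=83: violating pairs (1,10) — 1 pair.
P=87: all 2 rows agree on R — 0 pairs.
P=85: all 2 rows agree on R — 0 pairs.
P=88: all 2 rows agree on R — 0 pairs.
P=90: all 2 rows agree on R — 0 pairs.

1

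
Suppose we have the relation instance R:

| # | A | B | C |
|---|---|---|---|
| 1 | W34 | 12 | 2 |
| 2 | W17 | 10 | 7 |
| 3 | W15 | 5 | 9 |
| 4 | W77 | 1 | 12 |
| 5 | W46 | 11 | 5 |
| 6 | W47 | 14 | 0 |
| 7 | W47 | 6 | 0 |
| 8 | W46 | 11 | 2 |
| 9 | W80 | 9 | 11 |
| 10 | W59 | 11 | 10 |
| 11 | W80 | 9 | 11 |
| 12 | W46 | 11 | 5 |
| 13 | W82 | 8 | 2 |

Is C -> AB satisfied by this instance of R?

No

C=2: rows 1, 8, 13 → {A,B} takes values {(W34, 12), (W46, 11), (W82, 8)} — violation
C=7: row 2 → {A,B} = (W17, 10) ✓
C=9: row 3 → {A,B} = (W15, 5) ✓
C=12: row 4 → {A,B} = (W77, 1) ✓
C=5: rows 5, 12 → {A,B} = (W46, 11), (W46, 11) ✓
C=0: rows 6, 7 → {A,B} takes values {(W47, 14), (W47, 6)} — violation
C=11: rows 9, 11 → {A,B} = (W80, 9), (W80, 9) ✓
C=10: row 10 → {A,B} = (W59, 11) ✓
Two rows agree on C but differ on AB, so C -> AB does not hold.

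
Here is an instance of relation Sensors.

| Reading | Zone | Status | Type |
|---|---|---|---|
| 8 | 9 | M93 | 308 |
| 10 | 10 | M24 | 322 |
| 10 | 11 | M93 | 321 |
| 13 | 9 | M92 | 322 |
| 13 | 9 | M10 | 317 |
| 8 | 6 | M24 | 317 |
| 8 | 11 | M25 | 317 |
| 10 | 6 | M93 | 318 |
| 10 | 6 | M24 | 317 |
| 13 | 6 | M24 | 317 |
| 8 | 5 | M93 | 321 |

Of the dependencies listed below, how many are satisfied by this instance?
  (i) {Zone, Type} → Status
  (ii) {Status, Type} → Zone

(i) {Zone, Type} → Status: every LHS value maps to a single RHS value — holds.
(ii) {Status, Type} → Zone: (Status=M93, Type=321): 2 rows → Zone takes values {11, 5} — violation — fails.
1 of the 2 dependencies holds.

1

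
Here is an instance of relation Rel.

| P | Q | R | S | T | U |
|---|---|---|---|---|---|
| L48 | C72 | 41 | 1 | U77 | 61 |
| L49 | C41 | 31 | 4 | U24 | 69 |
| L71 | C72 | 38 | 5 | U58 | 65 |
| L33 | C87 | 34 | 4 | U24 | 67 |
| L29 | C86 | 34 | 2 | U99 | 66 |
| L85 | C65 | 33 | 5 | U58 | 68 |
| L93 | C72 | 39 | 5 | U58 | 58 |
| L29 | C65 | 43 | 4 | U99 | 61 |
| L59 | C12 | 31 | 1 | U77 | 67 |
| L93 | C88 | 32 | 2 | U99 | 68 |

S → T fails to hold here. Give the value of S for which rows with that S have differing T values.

4

S=1: 2 rows → T = U77, U77 ✓
S=4: 3 rows → T takes values {U24, U99} — violation
S=5: 3 rows → T = U58, U58, U58 ✓
S=2: 2 rows → T = U99, U99 ✓
The only S value with inconsistent T is S=4.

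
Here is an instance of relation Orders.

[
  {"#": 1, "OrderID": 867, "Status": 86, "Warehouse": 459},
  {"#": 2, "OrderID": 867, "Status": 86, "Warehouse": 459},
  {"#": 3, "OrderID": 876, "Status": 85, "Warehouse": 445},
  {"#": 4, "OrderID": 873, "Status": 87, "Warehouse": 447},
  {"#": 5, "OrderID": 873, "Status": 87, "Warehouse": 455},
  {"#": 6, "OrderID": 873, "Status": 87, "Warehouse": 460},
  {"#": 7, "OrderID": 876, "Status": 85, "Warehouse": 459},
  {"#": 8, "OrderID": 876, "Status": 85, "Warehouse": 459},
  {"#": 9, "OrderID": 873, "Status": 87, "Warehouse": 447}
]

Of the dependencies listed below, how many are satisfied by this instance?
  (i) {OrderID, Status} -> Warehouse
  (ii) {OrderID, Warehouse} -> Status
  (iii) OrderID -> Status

(i) {OrderID, Status} -> Warehouse: (OrderID=876, Status=85): rows 3, 7, 8 → Warehouse takes values {445, 459} — violation; (OrderID=873, Status=87): rows 4, 5, 6, 9 → Warehouse takes values {447, 455, 460} — violation — fails.
(ii) {OrderID, Warehouse} -> Status: every LHS value maps to a single RHS value — holds.
(iii) OrderID -> Status: every LHS value maps to a single RHS value — holds.
2 of the 3 dependencies hold.

2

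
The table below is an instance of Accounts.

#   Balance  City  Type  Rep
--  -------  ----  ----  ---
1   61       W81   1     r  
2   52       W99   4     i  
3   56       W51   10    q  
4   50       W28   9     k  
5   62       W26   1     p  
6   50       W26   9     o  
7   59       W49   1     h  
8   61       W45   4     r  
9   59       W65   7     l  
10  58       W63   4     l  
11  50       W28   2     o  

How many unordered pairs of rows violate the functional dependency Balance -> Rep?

Balance=61: all 2 rows agree on Rep — 0 pairs.
Balance=50: violating pairs (4,6), (4,11) — 2 pairs.
Balance=59: violating pairs (7,9) — 1 pair.

3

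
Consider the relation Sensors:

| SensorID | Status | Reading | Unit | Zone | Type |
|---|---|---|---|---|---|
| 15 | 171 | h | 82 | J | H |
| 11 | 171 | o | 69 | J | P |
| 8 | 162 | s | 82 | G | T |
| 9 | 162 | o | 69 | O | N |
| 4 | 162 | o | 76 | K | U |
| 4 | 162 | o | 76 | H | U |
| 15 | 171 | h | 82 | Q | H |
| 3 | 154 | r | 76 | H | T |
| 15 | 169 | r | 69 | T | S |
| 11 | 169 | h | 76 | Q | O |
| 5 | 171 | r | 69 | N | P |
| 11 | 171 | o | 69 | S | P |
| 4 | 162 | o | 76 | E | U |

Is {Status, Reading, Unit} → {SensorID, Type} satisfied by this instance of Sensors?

(Status=171, Reading=h, Unit=82): 2 rows → {SensorID,Type} = (15, H), (15, H) ✓
(Status=171, Reading=o, Unit=69): 2 rows → {SensorID,Type} = (11, P), (11, P) ✓
(Status=162, Reading=s, Unit=82): 1 row → {SensorID,Type} = (8, T) ✓
(Status=162, Reading=o, Unit=69): 1 row → {SensorID,Type} = (9, N) ✓
(Status=162, Reading=o, Unit=76): 3 rows → {SensorID,Type} = (4, U), (4, U), (4, U) ✓
(Status=154, Reading=r, Unit=76): 1 row → {SensorID,Type} = (3, T) ✓
(Status=169, Reading=r, Unit=69): 1 row → {SensorID,Type} = (15, S) ✓
(Status=169, Reading=h, Unit=76): 1 row → {SensorID,Type} = (11, O) ✓
(Status=171, Reading=r, Unit=69): 1 row → {SensorID,Type} = (5, P) ✓
Every {Status, Reading, Unit} value is associated with a single {SensorID, Type} value, so {Status, Reading, Unit} → {SensorID, Type} holds.

Yes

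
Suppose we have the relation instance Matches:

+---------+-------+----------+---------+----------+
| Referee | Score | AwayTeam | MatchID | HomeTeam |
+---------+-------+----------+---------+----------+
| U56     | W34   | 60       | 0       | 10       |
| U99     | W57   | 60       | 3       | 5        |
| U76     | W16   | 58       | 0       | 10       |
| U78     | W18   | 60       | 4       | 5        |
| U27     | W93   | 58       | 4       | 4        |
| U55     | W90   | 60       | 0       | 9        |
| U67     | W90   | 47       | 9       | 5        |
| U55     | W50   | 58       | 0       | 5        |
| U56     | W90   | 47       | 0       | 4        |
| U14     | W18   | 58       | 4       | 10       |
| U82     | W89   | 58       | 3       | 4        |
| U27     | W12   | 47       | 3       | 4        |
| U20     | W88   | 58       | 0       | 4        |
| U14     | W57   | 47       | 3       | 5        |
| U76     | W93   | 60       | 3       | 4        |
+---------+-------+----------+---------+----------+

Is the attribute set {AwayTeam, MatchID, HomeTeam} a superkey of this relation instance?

All 15 rows have distinct {AwayTeam, MatchID, HomeTeam} values, so {AwayTeam, MatchID, HomeTeam} → (all attributes) holds and {AwayTeam, MatchID, HomeTeam} is a superkey.

Yes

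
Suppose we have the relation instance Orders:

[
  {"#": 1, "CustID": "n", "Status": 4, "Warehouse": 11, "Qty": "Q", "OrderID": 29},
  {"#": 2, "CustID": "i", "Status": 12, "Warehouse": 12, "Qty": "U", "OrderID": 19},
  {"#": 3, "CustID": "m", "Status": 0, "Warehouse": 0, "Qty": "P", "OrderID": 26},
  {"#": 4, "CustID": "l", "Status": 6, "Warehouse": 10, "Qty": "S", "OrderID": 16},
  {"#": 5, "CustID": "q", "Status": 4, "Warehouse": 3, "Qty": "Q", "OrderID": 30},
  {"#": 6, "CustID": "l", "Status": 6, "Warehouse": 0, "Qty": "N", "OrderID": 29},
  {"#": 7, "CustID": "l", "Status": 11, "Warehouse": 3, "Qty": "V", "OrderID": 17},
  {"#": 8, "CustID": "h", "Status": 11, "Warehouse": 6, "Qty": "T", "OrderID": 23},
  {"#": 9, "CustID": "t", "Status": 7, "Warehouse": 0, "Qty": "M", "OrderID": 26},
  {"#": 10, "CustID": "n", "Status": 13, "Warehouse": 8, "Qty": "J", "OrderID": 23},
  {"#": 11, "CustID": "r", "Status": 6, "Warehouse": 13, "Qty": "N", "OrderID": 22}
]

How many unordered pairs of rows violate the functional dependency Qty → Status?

0

Qty=Q: all 2 rows agree on Status — 0 pairs.
Qty=N: all 2 rows agree on Status — 0 pairs.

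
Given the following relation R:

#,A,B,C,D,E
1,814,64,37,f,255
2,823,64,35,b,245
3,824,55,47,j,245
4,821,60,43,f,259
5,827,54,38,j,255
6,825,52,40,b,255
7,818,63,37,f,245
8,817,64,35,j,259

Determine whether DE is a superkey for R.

Yes

All 8 rows have distinct DE values, so DE → (all attributes) holds and DE is a superkey.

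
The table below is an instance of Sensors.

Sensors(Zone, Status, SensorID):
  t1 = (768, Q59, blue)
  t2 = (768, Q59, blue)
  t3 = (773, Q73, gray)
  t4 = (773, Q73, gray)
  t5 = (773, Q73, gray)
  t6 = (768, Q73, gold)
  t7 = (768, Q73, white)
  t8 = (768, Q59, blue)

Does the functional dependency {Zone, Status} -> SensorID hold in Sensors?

No

(Zone=768, Status=Q59): rows 1, 2, 8 → SensorID = blue, blue, blue ✓
(Zone=773, Status=Q73): rows 3, 4, 5 → SensorID = gray, gray, gray ✓
(Zone=768, Status=Q73): rows 6, 7 → SensorID takes values {gold, white} — violation
Two rows agree on {Zone, Status} but differ on SensorID, so {Zone, Status} -> SensorID does not hold.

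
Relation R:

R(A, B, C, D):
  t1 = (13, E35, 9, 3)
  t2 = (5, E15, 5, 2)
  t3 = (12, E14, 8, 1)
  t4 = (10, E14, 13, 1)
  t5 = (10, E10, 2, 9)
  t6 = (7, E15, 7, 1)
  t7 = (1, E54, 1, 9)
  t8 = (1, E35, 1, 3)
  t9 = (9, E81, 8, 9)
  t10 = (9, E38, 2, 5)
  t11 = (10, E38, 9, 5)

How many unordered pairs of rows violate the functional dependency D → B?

5

D=3: all 2 rows agree on B — 0 pairs.
D=1: violating pairs (3,6), (4,6) — 2 pairs.
D=9: violating pairs (5,7), (5,9), (7,9) — 3 pairs.
D=5: all 2 rows agree on B — 0 pairs.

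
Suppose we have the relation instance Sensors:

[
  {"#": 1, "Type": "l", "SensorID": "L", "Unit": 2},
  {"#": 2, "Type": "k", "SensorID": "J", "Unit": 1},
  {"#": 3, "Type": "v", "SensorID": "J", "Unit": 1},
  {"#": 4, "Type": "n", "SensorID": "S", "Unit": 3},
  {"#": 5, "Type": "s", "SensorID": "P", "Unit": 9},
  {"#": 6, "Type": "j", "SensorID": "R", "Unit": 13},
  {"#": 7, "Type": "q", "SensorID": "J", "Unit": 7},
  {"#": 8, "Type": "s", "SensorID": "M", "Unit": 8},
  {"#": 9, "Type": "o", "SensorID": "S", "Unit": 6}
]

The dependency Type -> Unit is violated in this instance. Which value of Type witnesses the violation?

Type=l: row 1 → Unit = 2 ✓
Type=k: row 2 → Unit = 1 ✓
Type=v: row 3 → Unit = 1 ✓
Type=n: row 4 → Unit = 3 ✓
Type=s: rows 5, 8 → Unit takes values {9, 8} — violation
Type=j: row 6 → Unit = 13 ✓
Type=q: row 7 → Unit = 7 ✓
Type=o: row 9 → Unit = 6 ✓
The only Type value with inconsistent Unit is Type=s.

s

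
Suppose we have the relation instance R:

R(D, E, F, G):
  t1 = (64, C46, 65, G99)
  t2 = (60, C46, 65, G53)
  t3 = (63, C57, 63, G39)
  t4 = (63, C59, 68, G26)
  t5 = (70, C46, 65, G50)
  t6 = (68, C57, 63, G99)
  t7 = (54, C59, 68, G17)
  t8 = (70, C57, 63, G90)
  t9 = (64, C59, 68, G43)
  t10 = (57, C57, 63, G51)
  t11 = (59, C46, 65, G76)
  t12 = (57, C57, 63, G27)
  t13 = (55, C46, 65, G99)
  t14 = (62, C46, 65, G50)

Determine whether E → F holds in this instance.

Yes

E=C46: rows 1, 2, 5, 11, 13, 14 → F = 65, 65, 65, 65, 65, 65 ✓
E=C57: rows 3, 6, 8, 10, 12 → F = 63, 63, 63, 63, 63 ✓
E=C59: rows 4, 7, 9 → F = 68, 68, 68 ✓
Every E value is associated with a single F value, so E → F holds.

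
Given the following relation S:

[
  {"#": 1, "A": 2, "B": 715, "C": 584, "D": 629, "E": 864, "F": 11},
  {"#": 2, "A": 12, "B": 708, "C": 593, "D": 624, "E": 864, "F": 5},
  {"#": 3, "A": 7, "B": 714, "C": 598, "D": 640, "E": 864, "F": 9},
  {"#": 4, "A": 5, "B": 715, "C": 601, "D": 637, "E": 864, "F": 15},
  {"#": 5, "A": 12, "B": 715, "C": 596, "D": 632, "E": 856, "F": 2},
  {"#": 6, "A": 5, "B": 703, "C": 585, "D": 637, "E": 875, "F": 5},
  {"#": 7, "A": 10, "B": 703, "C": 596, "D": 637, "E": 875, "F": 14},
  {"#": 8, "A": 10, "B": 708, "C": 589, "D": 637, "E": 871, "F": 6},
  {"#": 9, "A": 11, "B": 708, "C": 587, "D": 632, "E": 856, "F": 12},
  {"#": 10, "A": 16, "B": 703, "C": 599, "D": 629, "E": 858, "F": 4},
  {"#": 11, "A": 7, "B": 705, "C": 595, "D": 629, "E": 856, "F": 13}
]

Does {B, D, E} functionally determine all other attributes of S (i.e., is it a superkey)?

Rows 6 and 7 have the same {B, D, E} value (B=703, D=637, E=875) but are distinct tuples, so {B, D, E} does not determine every attribute — not a superkey.

No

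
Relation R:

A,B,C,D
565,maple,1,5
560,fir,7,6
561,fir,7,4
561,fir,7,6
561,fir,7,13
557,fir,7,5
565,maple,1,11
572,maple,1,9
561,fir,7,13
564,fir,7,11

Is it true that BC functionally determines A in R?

(B=maple, C=1): 3 rows → A takes values {565, 572} — violation
(B=fir, C=7): 7 rows → A takes values {560, 561, 557, 564} — violation
Two rows agree on BC but differ on A, so BC → A does not hold.

No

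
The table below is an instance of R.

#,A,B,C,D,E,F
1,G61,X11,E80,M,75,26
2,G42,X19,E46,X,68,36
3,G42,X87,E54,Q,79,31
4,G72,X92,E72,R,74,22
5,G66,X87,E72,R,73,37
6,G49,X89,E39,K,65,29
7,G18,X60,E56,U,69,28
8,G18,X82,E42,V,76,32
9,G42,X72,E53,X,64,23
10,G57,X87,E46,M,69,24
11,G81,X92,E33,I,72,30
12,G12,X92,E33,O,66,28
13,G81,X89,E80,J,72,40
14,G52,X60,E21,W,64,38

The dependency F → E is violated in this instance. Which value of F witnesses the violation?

F=26: row 1 → E = 75 ✓
F=36: row 2 → E = 68 ✓
F=31: row 3 → E = 79 ✓
F=22: row 4 → E = 74 ✓
F=37: row 5 → E = 73 ✓
F=29: row 6 → E = 65 ✓
F=28: rows 7, 12 → E takes values {69, 66} — violation
F=32: row 8 → E = 76 ✓
F=23: row 9 → E = 64 ✓
F=24: row 10 → E = 69 ✓
F=30: row 11 → E = 72 ✓
F=40: row 13 → E = 72 ✓
F=38: row 14 → E = 64 ✓
The only F value with inconsistent E is F=28.

28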